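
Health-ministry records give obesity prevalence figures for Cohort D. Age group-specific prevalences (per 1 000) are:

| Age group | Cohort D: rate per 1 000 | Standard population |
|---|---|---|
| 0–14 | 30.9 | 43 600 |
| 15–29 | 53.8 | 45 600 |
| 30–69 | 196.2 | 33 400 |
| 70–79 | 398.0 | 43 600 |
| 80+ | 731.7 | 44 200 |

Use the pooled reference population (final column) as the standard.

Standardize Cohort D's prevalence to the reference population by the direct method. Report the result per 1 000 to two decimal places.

285.40

Standard total = 210 400; weights = 0.2072, 0.2167, 0.1587, 0.2072, 0.2101.
Standardized rate: 0.2072×30.9 + 0.2167×53.8 + 0.1587×196.2 + 0.2072×398.0 + 0.2101×731.7 = 285.3971 per 1 000.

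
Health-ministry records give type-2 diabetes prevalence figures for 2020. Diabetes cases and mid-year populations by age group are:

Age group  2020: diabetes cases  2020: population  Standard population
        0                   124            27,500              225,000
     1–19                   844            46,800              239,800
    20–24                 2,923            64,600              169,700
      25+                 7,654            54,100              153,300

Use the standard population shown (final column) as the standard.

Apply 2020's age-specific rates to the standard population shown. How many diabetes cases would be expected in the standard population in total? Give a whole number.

Age-specific rates per 1,000 for 2020: 4.509, 18.034, 45.248, 141.479.
Expected diabetes cases = Σ (standard pop × age-specific rate ÷ 1,000)
= 225,000×4.509/1,000 + 239,800×18.034/1,000 + 169,700×45.248/1,000 + 153,300×141.479/1,000
= 1014.55 + 4324.60 + 7678.53 + 21688.69 = 34706.37.

34706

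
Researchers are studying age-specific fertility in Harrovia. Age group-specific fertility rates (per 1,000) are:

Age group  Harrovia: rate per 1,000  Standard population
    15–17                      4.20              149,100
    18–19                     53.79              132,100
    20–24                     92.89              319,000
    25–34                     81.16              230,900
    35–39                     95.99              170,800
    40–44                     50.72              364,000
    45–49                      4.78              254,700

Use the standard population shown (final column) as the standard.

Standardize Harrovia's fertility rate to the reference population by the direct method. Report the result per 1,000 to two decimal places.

56.88

Standard total = 1,620,600; weights = 0.0920, 0.0815, 0.1968, 0.1425, 0.1054, 0.2246, 0.1572.
Standardized rate: 0.0920×4.20 + 0.0815×53.79 + 0.1968×92.89 + 0.1425×81.16 + 0.1054×95.99 + 0.2246×50.72 + 0.1572×4.78 = 56.8791 per 1,000.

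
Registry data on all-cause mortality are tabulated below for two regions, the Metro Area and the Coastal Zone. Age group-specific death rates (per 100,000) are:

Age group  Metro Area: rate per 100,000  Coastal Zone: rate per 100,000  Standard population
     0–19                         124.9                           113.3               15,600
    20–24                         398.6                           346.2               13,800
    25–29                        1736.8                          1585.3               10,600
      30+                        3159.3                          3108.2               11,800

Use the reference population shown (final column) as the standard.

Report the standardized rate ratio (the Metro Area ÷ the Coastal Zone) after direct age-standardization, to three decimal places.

1.052

Standard total = 51,800; weights = 0.3012, 0.2664, 0.2046, 0.2278.
The Metro Area: 0.3012×124.9 + 0.2664×398.6 + 0.2046×1736.8 + 0.2278×3159.3 = 1218.8985 per 100,000.
The Coastal Zone: 0.3012×113.3 + 0.2664×346.2 + 0.2046×1585.3 + 0.2278×3108.2 = 1158.8027 per 100,000.
Ratio = 1218.8985 ÷ 1158.8027 = 1.05186.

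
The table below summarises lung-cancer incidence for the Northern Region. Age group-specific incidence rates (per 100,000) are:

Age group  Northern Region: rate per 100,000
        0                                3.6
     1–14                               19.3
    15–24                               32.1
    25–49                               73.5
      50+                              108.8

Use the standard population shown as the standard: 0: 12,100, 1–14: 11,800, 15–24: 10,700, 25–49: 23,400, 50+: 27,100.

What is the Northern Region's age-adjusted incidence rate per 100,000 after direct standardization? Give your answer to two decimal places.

Standard total = 85,100; weights = 0.1422, 0.1387, 0.1257, 0.2750, 0.3184.
Standardized rate: 0.1422×3.6 + 0.1387×19.3 + 0.1257×32.1 + 0.2750×73.5 + 0.3184×108.8 = 62.0817 per 100,000.

62.08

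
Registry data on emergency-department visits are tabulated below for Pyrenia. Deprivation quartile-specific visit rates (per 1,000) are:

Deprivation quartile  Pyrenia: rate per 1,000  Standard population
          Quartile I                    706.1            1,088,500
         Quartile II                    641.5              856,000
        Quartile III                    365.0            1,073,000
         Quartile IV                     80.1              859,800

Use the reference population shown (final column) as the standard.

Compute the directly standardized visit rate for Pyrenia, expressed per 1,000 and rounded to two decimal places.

458.63

Standard total = 3,877,300; weights = 0.2807, 0.2208, 0.2767, 0.2218.
Standardized rate: 0.2807×706.1 + 0.2208×641.5 + 0.2767×365.0 + 0.2218×80.1 = 458.6255 per 1,000.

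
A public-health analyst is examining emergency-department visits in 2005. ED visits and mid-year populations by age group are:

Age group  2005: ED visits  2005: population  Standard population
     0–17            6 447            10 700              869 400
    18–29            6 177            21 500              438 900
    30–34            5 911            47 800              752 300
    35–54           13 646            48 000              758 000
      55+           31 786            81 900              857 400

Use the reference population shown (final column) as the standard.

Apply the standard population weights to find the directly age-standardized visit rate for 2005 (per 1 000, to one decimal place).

351.3

Age-specific rates per 1 000 for 2005: 602.523, 287.302, 123.661, 284.292, 388.107.
Standard total = 3 676 000; weights = 0.2365, 0.1194, 0.2047, 0.2062, 0.2332.
Standardized rate: 0.2365×602.523 + 0.1194×287.302 + 0.2047×123.661 + 0.2062×284.292 + 0.2332×388.107 = 351.2561 per 1 000.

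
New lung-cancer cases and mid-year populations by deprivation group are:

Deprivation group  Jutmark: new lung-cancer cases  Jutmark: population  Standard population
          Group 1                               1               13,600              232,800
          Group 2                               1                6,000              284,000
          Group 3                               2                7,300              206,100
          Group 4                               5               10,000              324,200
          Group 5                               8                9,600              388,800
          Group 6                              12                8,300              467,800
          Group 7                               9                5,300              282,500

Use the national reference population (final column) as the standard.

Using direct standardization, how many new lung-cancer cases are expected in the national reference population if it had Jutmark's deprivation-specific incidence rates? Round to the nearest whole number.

Deprivation-specific rates per 100,000 for Jutmark: 7.35, 16.67, 27.40, 50.00, 83.33, 144.58, 169.81.
Expected new lung-cancer cases = Σ (standard pop × deprivation-specific rate ÷ 100,000)
= 232,800×7.35/100,000 + 284,000×16.67/100,000 + 206,100×27.40/100,000 + 324,200×50.00/100,000 + 388,800×83.33/100,000 + 467,800×144.58/100,000 + 282,500×169.81/100,000
= 17.12 + 47.33 + 56.47 + 162.10 + 324.00 + 676.34 + 479.72 = 1763.07.

1763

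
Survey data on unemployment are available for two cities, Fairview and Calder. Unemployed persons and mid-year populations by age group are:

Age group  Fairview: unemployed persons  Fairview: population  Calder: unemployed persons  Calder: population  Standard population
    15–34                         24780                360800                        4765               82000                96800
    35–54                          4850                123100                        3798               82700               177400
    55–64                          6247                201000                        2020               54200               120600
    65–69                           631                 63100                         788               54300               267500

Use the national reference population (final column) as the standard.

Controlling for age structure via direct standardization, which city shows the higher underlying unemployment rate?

Calder

Age-specific rates per 1000 for Fairview: 68.681, 39.399, 31.080, 10.000.
For Calder: 58.110, 45.925, 37.269, 14.512.
Standard total = 662300; weights = 0.1462, 0.2679, 0.1821, 0.4039.
Fairview: 0.1462×68.681 + 0.2679×39.399 + 0.1821×31.080 + 0.4039×10.000 = 30.2897 per 1000.
Calder: 0.1462×58.110 + 0.2679×45.925 + 0.1821×37.269 + 0.4039×14.512 = 33.4422 per 1000.
The crude rates (48.81 vs 41.62) would put Fairview higher, but that reflects its age composition; once standardized to a common age structure, Calder has the higher underlying rate.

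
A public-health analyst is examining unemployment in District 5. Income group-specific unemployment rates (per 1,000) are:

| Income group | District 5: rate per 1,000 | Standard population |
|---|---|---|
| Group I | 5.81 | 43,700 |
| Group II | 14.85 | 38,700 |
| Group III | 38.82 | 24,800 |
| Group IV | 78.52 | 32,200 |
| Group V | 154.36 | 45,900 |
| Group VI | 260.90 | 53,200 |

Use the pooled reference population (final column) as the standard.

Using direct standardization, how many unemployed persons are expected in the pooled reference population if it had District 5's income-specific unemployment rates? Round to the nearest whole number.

Expected unemployed persons = Σ (standard pop × income-specific rate ÷ 1,000)
= 43,700×5.81/1,000 + 38,700×14.85/1,000 + 24,800×38.82/1,000 + 32,200×78.52/1,000 + 45,900×154.36/1,000 + 53,200×260.90/1,000
= 253.90 + 574.70 + 962.74 + 2528.34 + 7085.12 + 13879.88 = 25284.68.

25285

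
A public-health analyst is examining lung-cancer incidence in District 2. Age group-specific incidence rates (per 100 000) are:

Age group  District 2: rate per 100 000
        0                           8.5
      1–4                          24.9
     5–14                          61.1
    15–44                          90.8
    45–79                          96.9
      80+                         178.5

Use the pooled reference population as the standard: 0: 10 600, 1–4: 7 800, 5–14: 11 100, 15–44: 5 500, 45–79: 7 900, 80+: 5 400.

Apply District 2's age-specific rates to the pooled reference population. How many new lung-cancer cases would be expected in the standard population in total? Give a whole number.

Expected new lung-cancer cases = Σ (standard pop × age-specific rate ÷ 100 000)
= 10 600×8.5/100 000 + 7 800×24.9/100 000 + 11 100×61.1/100 000 + 5 500×90.8/100 000 + 7 900×96.9/100 000 + 5 400×178.5/100 000
= 0.90 + 1.94 + 6.78 + 4.99 + 7.66 + 9.64 = 31.91.

32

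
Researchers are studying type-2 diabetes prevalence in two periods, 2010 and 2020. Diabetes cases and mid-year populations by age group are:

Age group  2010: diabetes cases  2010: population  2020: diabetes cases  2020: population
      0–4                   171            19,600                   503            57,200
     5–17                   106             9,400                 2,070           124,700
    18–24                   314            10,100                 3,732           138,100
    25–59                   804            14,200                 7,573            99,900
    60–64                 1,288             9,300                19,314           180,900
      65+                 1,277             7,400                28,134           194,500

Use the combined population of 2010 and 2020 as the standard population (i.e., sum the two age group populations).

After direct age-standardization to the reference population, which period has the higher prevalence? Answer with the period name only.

Age-specific rates per 1,000 for 2010: 8.724, 11.277, 31.089, 56.620, 138.495, 172.568.
For 2020: 8.794, 16.600, 27.024, 75.806, 106.766, 144.648.
Combined standard total = 865,300; weights = 0.0888, 0.1550, 0.1713, 0.1319, 0.2198, 0.2333.
2010: 0.0888×8.724 + 0.1550×11.277 + 0.1713×31.089 + 0.1319×56.620 + 0.2198×138.495 + 0.2333×172.568 = 86.0199 per 1,000.
2020: 0.0888×8.794 + 0.1550×16.600 + 0.1713×27.024 + 0.1319×75.806 + 0.2198×106.766 + 0.2333×144.648 = 75.1960 per 1,000.
The crude rates (56.57 vs 77.11) would put 2020 higher, but that reflects its age composition; once standardized to a common age structure, 2010 has the higher underlying rate.

2010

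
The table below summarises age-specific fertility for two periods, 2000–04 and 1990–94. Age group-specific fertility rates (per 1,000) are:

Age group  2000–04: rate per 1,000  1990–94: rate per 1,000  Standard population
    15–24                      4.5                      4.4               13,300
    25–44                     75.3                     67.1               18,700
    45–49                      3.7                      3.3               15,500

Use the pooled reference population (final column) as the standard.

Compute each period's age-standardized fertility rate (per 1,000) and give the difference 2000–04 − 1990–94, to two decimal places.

3.39

Standard total = 47,500; weights = 0.2800, 0.3937, 0.3263.
2000–04: 0.2800×4.5 + 0.3937×75.3 + 0.3263×3.7 = 32.1118 per 1,000.
1990–94: 0.2800×4.4 + 0.3937×67.1 + 0.3263×3.3 = 28.7251 per 1,000.
Difference = 32.1118 − 28.7251 = 3.3867.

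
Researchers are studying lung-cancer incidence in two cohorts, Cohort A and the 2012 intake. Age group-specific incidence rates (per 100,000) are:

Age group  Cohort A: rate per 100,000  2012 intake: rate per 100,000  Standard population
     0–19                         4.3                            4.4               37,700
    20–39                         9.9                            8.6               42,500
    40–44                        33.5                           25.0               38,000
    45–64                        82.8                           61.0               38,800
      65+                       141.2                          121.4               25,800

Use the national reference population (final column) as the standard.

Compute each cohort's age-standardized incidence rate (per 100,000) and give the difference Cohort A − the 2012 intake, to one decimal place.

Standard total = 182,800; weights = 0.2062, 0.2325, 0.2079, 0.2123, 0.1411.
Cohort A: 0.2062×4.3 + 0.2325×9.9 + 0.2079×33.5 + 0.2123×82.8 + 0.1411×141.2 = 47.6557 per 100,000.
The 2012 intake: 0.2062×4.4 + 0.2325×8.6 + 0.2079×25.0 + 0.2123×61.0 + 0.1411×121.4 = 38.1854 per 100,000.
Difference = 47.6557 − 38.1854 = 9.4702.

9.5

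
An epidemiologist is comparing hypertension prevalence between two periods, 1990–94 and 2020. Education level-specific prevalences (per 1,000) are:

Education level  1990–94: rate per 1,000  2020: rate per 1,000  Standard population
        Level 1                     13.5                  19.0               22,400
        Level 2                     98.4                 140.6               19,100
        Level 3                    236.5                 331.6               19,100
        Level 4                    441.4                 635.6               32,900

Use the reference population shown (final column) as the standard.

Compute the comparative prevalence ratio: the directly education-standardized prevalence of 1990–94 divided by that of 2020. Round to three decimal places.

Standard total = 93,500; weights = 0.2396, 0.2043, 0.2043, 0.3519.
1990–94: 0.2396×13.5 + 0.2043×98.4 + 0.2043×236.5 + 0.3519×441.4 = 226.9631 per 1,000.
2020: 0.2396×19.0 + 0.2043×140.6 + 0.2043×331.6 + 0.3519×635.6 = 324.6616 per 1,000.
Ratio = 226.9631 ÷ 324.6616 = 0.69908.

0.699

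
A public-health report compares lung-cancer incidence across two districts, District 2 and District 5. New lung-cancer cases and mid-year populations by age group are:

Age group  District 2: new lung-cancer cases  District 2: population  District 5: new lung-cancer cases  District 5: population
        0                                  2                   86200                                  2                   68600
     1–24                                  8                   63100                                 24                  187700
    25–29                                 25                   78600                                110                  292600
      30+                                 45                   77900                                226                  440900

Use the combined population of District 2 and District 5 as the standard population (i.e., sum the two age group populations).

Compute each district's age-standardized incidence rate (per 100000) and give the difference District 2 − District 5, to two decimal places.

0.86

Age-specific rates per 100000 for District 2: 2.32, 12.68, 31.81, 57.77.
For District 5: 2.92, 12.79, 37.59, 51.26.
Combined standard total = 1295600; weights = 0.1195, 0.1936, 0.2865, 0.4004.
District 2: 0.1195×2.32 + 0.1936×12.68 + 0.2865×31.81 + 0.4004×57.77 = 34.9758 per 100000.
District 5: 0.1195×2.92 + 0.1936×12.79 + 0.2865×37.59 + 0.4004×51.26 = 34.1202 per 100000.
Difference = 34.9758 − 34.1202 = 0.8557.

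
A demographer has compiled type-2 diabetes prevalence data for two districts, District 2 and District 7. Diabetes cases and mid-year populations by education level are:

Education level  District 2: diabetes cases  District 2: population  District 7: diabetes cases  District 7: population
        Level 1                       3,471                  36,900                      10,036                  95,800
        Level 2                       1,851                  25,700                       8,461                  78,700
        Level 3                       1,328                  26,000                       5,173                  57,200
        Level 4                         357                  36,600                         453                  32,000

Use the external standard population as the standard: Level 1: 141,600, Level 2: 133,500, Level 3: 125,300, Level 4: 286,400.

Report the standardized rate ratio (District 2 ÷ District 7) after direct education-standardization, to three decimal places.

0.721

Education-specific rates per 1,000 for District 2: 94.065, 72.023, 51.077, 9.754.
For District 7: 104.760, 107.510, 90.437, 14.156.
Standard total = 686,800; weights = 0.2062, 0.1944, 0.1824, 0.4170.
District 2: 0.2062×94.065 + 0.1944×72.023 + 0.1824×51.077 + 0.4170×9.754 = 46.7796 per 1,000.
District 7: 0.2062×104.760 + 0.1944×107.510 + 0.1824×90.437 + 0.4170×14.156 = 64.8990 per 1,000.
Ratio = 46.7796 ÷ 64.8990 = 0.72081.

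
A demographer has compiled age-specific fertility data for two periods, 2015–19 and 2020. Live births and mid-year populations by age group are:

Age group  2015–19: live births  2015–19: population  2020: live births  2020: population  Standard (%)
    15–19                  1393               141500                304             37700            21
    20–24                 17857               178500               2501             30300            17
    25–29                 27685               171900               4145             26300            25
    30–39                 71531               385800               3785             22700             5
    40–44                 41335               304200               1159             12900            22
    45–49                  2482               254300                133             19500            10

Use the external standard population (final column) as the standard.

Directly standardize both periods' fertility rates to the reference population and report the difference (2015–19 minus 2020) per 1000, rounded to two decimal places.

Age-specific rates per 1000 for 2015–19: 9.845, 100.039, 161.053, 185.410, 135.881, 9.760.
For 2020: 8.064, 82.541, 157.605, 166.740, 89.845, 6.821.
Standard weights: 0.21, 0.17, 0.25, 0.05, 0.22, 0.10.
2015–19: 0.2100×9.845 + 0.1700×100.039 + 0.2500×161.053 + 0.0500×185.410 + 0.2200×135.881 + 0.1000×9.760 = 99.4776 per 1000.
2020: 0.2100×8.064 + 0.1700×82.541 + 0.2500×157.605 + 0.0500×166.740 + 0.2200×89.845 + 0.1000×6.821 = 83.9115 per 1000.
Difference = 99.4776 − 83.9115 = 15.5661.

15.57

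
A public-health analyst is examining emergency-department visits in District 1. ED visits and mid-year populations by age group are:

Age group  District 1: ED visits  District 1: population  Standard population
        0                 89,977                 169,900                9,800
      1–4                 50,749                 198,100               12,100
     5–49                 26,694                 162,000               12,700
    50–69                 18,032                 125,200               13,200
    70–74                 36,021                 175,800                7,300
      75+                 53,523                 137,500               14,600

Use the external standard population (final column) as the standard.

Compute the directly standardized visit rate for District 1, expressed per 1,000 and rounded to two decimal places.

Age-specific rates per 1,000 for District 1: 529.588, 256.179, 164.778, 144.026, 204.898, 389.258.
Standard total = 69,700; weights = 0.1406, 0.1736, 0.1822, 0.1894, 0.1047, 0.2095.
Standardized rate: 0.1406×529.588 + 0.1736×256.179 + 0.1822×164.778 + 0.1894×144.026 + 0.1047×204.898 + 0.2095×389.258 = 279.2319 per 1,000.

279.23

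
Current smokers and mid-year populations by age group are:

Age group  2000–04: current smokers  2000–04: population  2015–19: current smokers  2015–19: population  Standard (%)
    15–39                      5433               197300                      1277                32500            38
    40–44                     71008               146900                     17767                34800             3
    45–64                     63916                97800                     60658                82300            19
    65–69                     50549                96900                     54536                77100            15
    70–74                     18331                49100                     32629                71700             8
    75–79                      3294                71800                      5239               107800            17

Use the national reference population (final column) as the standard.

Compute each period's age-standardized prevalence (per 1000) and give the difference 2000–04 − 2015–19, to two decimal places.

-56.00

Age-specific rates per 1000 for 2000–04: 27.537, 483.376, 653.538, 521.662, 373.340, 45.877.
For 2015–19: 39.292, 510.546, 737.035, 707.341, 455.077, 48.599.
Standard weights: 0.38, 0.03, 0.19, 0.15, 0.08, 0.17.
2000–04: 0.3800×27.537 + 0.0300×483.376 + 0.1900×653.538 + 0.1500×521.662 + 0.0800×373.340 + 0.1700×45.877 = 265.0530 per 1000.
2015–19: 0.3800×39.292 + 0.0300×510.546 + 0.1900×737.035 + 0.1500×707.341 + 0.0800×455.077 + 0.1700×48.599 = 321.0533 per 1000.
Difference = 265.0530 − 321.0533 = -56.0003.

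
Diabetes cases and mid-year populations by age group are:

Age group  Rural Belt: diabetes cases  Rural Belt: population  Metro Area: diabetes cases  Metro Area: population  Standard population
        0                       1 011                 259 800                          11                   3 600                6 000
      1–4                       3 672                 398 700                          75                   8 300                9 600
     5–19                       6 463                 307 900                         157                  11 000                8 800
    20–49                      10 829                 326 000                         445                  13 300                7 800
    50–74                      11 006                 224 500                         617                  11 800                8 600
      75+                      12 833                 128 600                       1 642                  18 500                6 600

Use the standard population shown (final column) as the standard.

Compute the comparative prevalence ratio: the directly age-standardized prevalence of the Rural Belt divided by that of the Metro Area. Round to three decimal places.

Age-specific rates per 1 000 for the Rural Belt: 3.891, 9.210, 20.991, 33.218, 49.024, 99.790.
For the Metro Area: 3.056, 9.036, 14.273, 33.459, 52.288, 88.757.
Standard total = 47 400; weights = 0.1266, 0.2025, 0.1857, 0.1646, 0.1814, 0.1392.
The Rural Belt: 0.1266×3.891 + 0.2025×9.210 + 0.1857×20.991 + 0.1646×33.218 + 0.1814×49.024 + 0.1392×99.790 = 34.5107 per 1 000.
The Metro Area: 0.1266×3.056 + 0.2025×9.036 + 0.1857×14.273 + 0.1646×33.459 + 0.1814×52.288 + 0.1392×88.757 = 32.2179 per 1 000.
Ratio = 34.5107 ÷ 32.2179 = 1.07116.

1.071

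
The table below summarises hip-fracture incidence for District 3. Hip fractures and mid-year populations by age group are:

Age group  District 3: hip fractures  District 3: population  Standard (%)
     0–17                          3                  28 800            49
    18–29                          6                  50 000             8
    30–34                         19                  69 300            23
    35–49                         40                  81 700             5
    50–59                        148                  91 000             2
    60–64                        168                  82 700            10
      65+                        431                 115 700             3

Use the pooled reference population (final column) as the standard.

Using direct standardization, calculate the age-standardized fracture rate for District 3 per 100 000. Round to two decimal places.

Age-specific rates per 100 000 for District 3: 10.42, 12.00, 27.42, 48.96, 162.64, 203.14, 372.52.
Standard weights: 0.49, 0.08, 0.23, 0.05, 0.02, 0.10, 0.03.
Standardized rate: 0.4900×10.42 + 0.0800×12.00 + 0.2300×27.42 + 0.0500×48.96 + 0.0200×162.64 + 0.1000×203.14 + 0.0300×372.52 = 49.5607 per 100 000.

49.56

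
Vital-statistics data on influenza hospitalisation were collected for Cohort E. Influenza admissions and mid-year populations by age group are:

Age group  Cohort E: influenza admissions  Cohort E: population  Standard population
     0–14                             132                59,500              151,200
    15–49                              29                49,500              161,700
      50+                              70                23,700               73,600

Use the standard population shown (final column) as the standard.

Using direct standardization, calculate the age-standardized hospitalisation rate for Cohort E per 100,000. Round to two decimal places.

Age-specific rates per 100,000 for Cohort E: 221.85, 58.59, 295.36.
Standard total = 386,500; weights = 0.3912, 0.4184, 0.1904.
Standardized rate: 0.3912×221.85 + 0.4184×58.59 + 0.1904×295.36 = 167.5427 per 100,000.

167.54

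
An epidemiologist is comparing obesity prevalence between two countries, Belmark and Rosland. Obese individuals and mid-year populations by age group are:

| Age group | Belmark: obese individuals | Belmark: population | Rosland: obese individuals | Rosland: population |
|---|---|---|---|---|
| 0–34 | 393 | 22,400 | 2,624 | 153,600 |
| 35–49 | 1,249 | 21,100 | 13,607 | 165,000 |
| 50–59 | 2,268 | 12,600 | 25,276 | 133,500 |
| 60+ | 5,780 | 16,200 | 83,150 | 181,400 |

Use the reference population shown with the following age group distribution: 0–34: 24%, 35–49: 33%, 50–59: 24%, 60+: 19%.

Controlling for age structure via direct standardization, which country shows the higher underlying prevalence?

Rosland

Age-specific rates per 1,000 for Belmark: 17.545, 59.194, 180.000, 356.790.
For Rosland: 17.083, 82.467, 189.333, 458.379.
Standard weights: 0.24, 0.33, 0.24, 0.19.
Belmark: 0.2400×17.545 + 0.3300×59.194 + 0.2400×180.000 + 0.1900×356.790 = 134.7350 per 1,000.
Rosland: 0.2400×17.083 + 0.3300×82.467 + 0.2400×189.333 + 0.1900×458.379 = 163.8461 per 1,000.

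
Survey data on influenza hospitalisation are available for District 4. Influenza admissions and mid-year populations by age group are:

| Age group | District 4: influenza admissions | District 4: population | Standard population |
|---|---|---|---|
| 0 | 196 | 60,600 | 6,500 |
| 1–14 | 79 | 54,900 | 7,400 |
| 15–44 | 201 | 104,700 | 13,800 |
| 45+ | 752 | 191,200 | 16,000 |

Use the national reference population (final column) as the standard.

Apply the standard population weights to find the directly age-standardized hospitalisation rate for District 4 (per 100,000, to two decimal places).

Age-specific rates per 100,000 for District 4: 323.43, 143.90, 191.98, 393.31.
Standard total = 43,700; weights = 0.1487, 0.1693, 0.3158, 0.3661.
Standardized rate: 0.1487×323.43 + 0.1693×143.90 + 0.3158×191.98 + 0.3661×393.31 = 277.1013 per 100,000.

277.10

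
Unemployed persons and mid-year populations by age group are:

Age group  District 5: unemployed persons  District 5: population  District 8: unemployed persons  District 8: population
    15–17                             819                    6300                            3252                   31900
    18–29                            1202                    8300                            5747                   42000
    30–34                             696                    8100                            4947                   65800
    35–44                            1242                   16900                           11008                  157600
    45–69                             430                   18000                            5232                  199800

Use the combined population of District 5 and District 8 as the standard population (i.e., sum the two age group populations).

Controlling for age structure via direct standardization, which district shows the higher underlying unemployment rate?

District 5

Age-specific rates per 1000 for District 5: 130.000, 144.819, 85.926, 73.491, 23.889.
For District 8: 101.944, 136.833, 75.182, 69.848, 26.186.
Combined standard total = 554700; weights = 0.0689, 0.0907, 0.1332, 0.3146, 0.3926.
District 5: 0.0689×130.000 + 0.0907×144.819 + 0.1332×85.926 + 0.3146×73.491 + 0.3926×23.889 = 66.0313 per 1000.
District 8: 0.0689×101.944 + 0.0907×136.833 + 0.1332×75.182 + 0.3146×69.848 + 0.3926×26.186 = 61.6995 per 1000.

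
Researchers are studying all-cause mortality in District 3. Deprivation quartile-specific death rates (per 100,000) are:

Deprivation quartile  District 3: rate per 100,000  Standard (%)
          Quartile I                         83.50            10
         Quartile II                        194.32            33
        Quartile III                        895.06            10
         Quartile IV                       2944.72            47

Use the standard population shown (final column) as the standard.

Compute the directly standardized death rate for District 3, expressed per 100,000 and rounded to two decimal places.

1546.00

Standard weights: 0.10, 0.33, 0.10, 0.47.
Standardized rate: 0.1000×83.50 + 0.3300×194.32 + 0.1000×895.06 + 0.4700×2944.72 = 1546.0000 per 100,000.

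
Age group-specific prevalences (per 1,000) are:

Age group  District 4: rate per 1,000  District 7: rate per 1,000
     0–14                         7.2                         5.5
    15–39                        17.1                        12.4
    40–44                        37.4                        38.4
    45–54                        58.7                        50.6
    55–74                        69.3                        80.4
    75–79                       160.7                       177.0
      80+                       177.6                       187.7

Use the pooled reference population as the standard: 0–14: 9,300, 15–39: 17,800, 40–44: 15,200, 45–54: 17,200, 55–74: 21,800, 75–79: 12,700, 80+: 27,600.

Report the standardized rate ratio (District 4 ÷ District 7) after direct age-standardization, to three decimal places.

Standard total = 121,600; weights = 0.0765, 0.1464, 0.1250, 0.1414, 0.1793, 0.1044, 0.2270.
District 4: 0.0765×7.2 + 0.1464×17.1 + 0.1250×37.4 + 0.1414×58.7 + 0.1793×69.3 + 0.1044×160.7 + 0.2270×177.6 = 85.5498 per 1,000.
District 7: 0.0765×5.5 + 0.1464×12.4 + 0.1250×38.4 + 0.1414×50.6 + 0.1793×80.4 + 0.1044×177.0 + 0.2270×187.7 = 89.6958 per 1,000.
Ratio = 85.5498 ÷ 89.6958 = 0.95378.

0.954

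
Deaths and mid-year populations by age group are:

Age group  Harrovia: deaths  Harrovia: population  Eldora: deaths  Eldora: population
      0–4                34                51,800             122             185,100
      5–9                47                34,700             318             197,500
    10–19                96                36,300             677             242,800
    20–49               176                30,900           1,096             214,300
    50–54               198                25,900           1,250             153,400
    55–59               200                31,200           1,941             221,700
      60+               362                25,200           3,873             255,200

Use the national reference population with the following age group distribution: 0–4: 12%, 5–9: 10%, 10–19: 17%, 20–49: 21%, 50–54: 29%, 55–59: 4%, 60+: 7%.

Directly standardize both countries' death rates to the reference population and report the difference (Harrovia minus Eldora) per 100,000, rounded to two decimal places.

Age-specific rates per 100,000 for Harrovia: 65.64, 135.45, 264.46, 569.58, 764.48, 641.03, 1436.51.
For Eldora: 65.91, 161.01, 278.83, 511.43, 814.86, 875.51, 1517.63.
Standard weights: 0.12, 0.10, 0.17, 0.21, 0.29, 0.04, 0.07.
Harrovia: 0.1200×65.64 + 0.1000×135.45 + 0.1700×264.46 + 0.2100×569.58 + 0.2900×764.48 + 0.0400×641.03 + 0.0700×1436.51 = 533.8869 per 100,000.
Eldora: 0.1200×65.91 + 0.1000×161.01 + 0.1700×278.83 + 0.2100×511.43 + 0.2900×814.86 + 0.0400×875.51 + 0.0700×1517.63 = 556.3774 per 100,000.
Difference = 533.8869 − 556.3774 = -22.4906.

-22.49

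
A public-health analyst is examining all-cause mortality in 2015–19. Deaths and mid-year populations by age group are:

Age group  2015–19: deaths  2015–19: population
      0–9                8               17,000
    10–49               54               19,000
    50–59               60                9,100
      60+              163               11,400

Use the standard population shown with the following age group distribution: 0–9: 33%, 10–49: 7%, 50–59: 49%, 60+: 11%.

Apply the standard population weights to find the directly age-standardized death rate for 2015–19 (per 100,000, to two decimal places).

Age-specific rates per 100,000 for 2015–19: 47.06, 284.21, 659.34, 1429.82.
Standard weights: 0.33, 0.07, 0.49, 0.11.
Standardized rate: 0.3300×47.06 + 0.0700×284.21 + 0.4900×659.34 + 0.1100×1429.82 = 515.7818 per 100,000.

515.78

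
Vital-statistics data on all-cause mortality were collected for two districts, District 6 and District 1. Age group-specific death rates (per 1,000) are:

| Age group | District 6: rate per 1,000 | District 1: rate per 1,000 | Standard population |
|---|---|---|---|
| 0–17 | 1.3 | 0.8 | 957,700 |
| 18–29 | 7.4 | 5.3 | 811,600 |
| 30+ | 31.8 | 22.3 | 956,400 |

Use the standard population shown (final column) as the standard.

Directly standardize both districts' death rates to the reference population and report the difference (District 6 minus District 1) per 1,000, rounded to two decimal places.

4.13

Standard total = 2,725,700; weights = 0.3514, 0.2978, 0.3509.
District 6: 0.3514×1.3 + 0.2978×7.4 + 0.3509×31.8 = 13.8182 per 1,000.
District 1: 0.3514×0.8 + 0.2978×5.3 + 0.3509×22.3 = 9.6839 per 1,000.
Difference = 13.8182 − 9.6839 = 4.1344.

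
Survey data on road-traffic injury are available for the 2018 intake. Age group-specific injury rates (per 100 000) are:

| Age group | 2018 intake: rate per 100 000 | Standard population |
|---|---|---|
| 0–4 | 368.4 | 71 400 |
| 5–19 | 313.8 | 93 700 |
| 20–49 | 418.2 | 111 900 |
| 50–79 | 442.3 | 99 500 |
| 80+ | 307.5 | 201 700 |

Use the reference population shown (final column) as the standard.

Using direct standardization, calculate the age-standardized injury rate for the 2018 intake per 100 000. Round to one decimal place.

360.7

Standard total = 578 200; weights = 0.1235, 0.1621, 0.1935, 0.1721, 0.3488.
Standardized rate: 0.1235×368.4 + 0.1621×313.8 + 0.1935×418.2 + 0.1721×442.3 + 0.3488×307.5 = 360.6624 per 100 000.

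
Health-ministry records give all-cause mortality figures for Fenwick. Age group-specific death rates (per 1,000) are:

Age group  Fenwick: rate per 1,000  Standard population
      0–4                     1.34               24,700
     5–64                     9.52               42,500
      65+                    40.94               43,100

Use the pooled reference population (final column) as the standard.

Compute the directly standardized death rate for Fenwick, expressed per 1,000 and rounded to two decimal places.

Standard total = 110,300; weights = 0.2239, 0.3853, 0.3908.
Standardized rate: 0.2239×1.34 + 0.3853×9.52 + 0.3908×40.94 = 19.9657 per 1,000.

19.97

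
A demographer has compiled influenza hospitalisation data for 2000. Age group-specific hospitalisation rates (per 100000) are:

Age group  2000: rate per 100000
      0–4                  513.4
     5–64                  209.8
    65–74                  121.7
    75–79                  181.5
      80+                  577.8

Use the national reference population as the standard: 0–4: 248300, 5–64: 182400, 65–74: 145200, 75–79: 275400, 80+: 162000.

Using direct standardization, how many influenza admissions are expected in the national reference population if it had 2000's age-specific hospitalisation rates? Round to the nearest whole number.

Expected influenza admissions = Σ (standard pop × age-specific rate ÷ 100000)
= 248300×513.4/100000 + 182400×209.8/100000 + 145200×121.7/100000 + 275400×181.5/100000 + 162000×577.8/100000
= 1274.77 + 382.68 + 176.71 + 499.85 + 936.04 = 3270.04.

3270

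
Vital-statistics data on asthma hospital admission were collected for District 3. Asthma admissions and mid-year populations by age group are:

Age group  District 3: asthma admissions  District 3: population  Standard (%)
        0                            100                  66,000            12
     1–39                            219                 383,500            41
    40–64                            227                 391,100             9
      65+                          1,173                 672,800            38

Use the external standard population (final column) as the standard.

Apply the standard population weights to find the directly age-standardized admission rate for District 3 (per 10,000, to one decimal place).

11.3

Age-specific rates per 10,000 for District 3: 15.15, 5.71, 5.80, 17.43.
Standard weights: 0.12, 0.41, 0.09, 0.38.
Standardized rate: 0.1200×15.15 + 0.4100×5.71 + 0.0900×5.80 + 0.3800×17.43 = 11.3070 per 10,000.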